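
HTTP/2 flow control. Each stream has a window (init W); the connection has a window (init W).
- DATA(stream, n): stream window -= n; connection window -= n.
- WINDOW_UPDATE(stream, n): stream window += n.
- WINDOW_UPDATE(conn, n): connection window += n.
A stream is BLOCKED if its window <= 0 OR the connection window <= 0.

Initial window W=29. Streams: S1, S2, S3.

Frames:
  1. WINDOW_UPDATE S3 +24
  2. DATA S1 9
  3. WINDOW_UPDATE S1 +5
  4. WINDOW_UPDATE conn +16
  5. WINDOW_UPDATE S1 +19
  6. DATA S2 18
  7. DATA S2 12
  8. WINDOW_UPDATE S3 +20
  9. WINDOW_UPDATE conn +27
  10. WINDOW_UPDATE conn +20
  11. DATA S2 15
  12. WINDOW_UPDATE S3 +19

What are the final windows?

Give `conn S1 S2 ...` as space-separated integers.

Op 1: conn=29 S1=29 S2=29 S3=53 blocked=[]
Op 2: conn=20 S1=20 S2=29 S3=53 blocked=[]
Op 3: conn=20 S1=25 S2=29 S3=53 blocked=[]
Op 4: conn=36 S1=25 S2=29 S3=53 blocked=[]
Op 5: conn=36 S1=44 S2=29 S3=53 blocked=[]
Op 6: conn=18 S1=44 S2=11 S3=53 blocked=[]
Op 7: conn=6 S1=44 S2=-1 S3=53 blocked=[2]
Op 8: conn=6 S1=44 S2=-1 S3=73 blocked=[2]
Op 9: conn=33 S1=44 S2=-1 S3=73 blocked=[2]
Op 10: conn=53 S1=44 S2=-1 S3=73 blocked=[2]
Op 11: conn=38 S1=44 S2=-16 S3=73 blocked=[2]
Op 12: conn=38 S1=44 S2=-16 S3=92 blocked=[2]

Answer: 38 44 -16 92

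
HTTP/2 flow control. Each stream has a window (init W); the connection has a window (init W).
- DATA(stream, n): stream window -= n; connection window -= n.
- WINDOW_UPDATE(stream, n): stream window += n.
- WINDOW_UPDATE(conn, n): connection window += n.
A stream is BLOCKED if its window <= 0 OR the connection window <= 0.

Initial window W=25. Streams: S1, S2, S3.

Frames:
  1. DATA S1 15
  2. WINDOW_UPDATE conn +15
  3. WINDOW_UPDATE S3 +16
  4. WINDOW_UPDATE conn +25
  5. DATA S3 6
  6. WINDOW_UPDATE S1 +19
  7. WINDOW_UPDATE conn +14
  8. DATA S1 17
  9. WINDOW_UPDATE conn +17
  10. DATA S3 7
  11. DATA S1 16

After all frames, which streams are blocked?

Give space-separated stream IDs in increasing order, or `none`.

Op 1: conn=10 S1=10 S2=25 S3=25 blocked=[]
Op 2: conn=25 S1=10 S2=25 S3=25 blocked=[]
Op 3: conn=25 S1=10 S2=25 S3=41 blocked=[]
Op 4: conn=50 S1=10 S2=25 S3=41 blocked=[]
Op 5: conn=44 S1=10 S2=25 S3=35 blocked=[]
Op 6: conn=44 S1=29 S2=25 S3=35 blocked=[]
Op 7: conn=58 S1=29 S2=25 S3=35 blocked=[]
Op 8: conn=41 S1=12 S2=25 S3=35 blocked=[]
Op 9: conn=58 S1=12 S2=25 S3=35 blocked=[]
Op 10: conn=51 S1=12 S2=25 S3=28 blocked=[]
Op 11: conn=35 S1=-4 S2=25 S3=28 blocked=[1]

Answer: S1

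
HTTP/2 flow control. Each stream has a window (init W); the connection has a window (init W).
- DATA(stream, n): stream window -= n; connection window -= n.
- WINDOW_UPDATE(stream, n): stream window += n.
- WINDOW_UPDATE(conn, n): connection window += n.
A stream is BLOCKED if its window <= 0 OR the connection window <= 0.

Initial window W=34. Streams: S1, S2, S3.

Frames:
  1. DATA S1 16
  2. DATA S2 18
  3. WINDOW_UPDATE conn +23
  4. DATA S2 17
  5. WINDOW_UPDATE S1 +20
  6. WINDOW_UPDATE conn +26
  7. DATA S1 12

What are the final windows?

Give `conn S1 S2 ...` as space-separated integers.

Answer: 20 26 -1 34

Derivation:
Op 1: conn=18 S1=18 S2=34 S3=34 blocked=[]
Op 2: conn=0 S1=18 S2=16 S3=34 blocked=[1, 2, 3]
Op 3: conn=23 S1=18 S2=16 S3=34 blocked=[]
Op 4: conn=6 S1=18 S2=-1 S3=34 blocked=[2]
Op 5: conn=6 S1=38 S2=-1 S3=34 blocked=[2]
Op 6: conn=32 S1=38 S2=-1 S3=34 blocked=[2]
Op 7: conn=20 S1=26 S2=-1 S3=34 blocked=[2]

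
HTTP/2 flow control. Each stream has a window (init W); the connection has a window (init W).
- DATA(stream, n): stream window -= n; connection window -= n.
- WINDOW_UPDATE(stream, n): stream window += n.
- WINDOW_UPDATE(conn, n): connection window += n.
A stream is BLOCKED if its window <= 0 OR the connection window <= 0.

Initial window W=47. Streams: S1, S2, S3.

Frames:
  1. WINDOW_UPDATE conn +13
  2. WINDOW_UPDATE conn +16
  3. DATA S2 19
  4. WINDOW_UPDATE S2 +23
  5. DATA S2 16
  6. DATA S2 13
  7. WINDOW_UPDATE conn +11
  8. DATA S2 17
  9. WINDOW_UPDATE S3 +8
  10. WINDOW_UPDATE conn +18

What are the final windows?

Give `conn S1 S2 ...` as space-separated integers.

Answer: 40 47 5 55

Derivation:
Op 1: conn=60 S1=47 S2=47 S3=47 blocked=[]
Op 2: conn=76 S1=47 S2=47 S3=47 blocked=[]
Op 3: conn=57 S1=47 S2=28 S3=47 blocked=[]
Op 4: conn=57 S1=47 S2=51 S3=47 blocked=[]
Op 5: conn=41 S1=47 S2=35 S3=47 blocked=[]
Op 6: conn=28 S1=47 S2=22 S3=47 blocked=[]
Op 7: conn=39 S1=47 S2=22 S3=47 blocked=[]
Op 8: conn=22 S1=47 S2=5 S3=47 blocked=[]
Op 9: conn=22 S1=47 S2=5 S3=55 blocked=[]
Op 10: conn=40 S1=47 S2=5 S3=55 blocked=[]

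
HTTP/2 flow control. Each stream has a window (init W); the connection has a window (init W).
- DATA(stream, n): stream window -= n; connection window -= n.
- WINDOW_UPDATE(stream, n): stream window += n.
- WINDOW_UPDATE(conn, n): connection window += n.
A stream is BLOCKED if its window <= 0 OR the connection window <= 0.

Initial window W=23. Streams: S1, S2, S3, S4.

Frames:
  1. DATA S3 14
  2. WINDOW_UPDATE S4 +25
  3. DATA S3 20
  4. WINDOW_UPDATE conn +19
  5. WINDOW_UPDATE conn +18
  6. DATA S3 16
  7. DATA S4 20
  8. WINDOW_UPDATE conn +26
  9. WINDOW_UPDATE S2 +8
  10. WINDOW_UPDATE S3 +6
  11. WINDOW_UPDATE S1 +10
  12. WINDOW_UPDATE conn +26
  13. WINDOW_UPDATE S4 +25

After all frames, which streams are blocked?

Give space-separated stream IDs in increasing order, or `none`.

Op 1: conn=9 S1=23 S2=23 S3=9 S4=23 blocked=[]
Op 2: conn=9 S1=23 S2=23 S3=9 S4=48 blocked=[]
Op 3: conn=-11 S1=23 S2=23 S3=-11 S4=48 blocked=[1, 2, 3, 4]
Op 4: conn=8 S1=23 S2=23 S3=-11 S4=48 blocked=[3]
Op 5: conn=26 S1=23 S2=23 S3=-11 S4=48 blocked=[3]
Op 6: conn=10 S1=23 S2=23 S3=-27 S4=48 blocked=[3]
Op 7: conn=-10 S1=23 S2=23 S3=-27 S4=28 blocked=[1, 2, 3, 4]
Op 8: conn=16 S1=23 S2=23 S3=-27 S4=28 blocked=[3]
Op 9: conn=16 S1=23 S2=31 S3=-27 S4=28 blocked=[3]
Op 10: conn=16 S1=23 S2=31 S3=-21 S4=28 blocked=[3]
Op 11: conn=16 S1=33 S2=31 S3=-21 S4=28 blocked=[3]
Op 12: conn=42 S1=33 S2=31 S3=-21 S4=28 blocked=[3]
Op 13: conn=42 S1=33 S2=31 S3=-21 S4=53 blocked=[3]

Answer: S3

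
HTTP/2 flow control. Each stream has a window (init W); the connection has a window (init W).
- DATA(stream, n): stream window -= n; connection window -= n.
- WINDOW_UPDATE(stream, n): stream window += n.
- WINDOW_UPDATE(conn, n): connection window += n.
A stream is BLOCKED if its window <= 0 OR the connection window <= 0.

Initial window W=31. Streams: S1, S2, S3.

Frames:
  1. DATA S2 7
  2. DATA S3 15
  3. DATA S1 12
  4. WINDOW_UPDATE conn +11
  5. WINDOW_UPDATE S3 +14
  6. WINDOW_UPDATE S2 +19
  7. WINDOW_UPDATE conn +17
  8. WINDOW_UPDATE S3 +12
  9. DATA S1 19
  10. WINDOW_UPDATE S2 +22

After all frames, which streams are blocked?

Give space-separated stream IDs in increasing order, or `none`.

Op 1: conn=24 S1=31 S2=24 S3=31 blocked=[]
Op 2: conn=9 S1=31 S2=24 S3=16 blocked=[]
Op 3: conn=-3 S1=19 S2=24 S3=16 blocked=[1, 2, 3]
Op 4: conn=8 S1=19 S2=24 S3=16 blocked=[]
Op 5: conn=8 S1=19 S2=24 S3=30 blocked=[]
Op 6: conn=8 S1=19 S2=43 S3=30 blocked=[]
Op 7: conn=25 S1=19 S2=43 S3=30 blocked=[]
Op 8: conn=25 S1=19 S2=43 S3=42 blocked=[]
Op 9: conn=6 S1=0 S2=43 S3=42 blocked=[1]
Op 10: conn=6 S1=0 S2=65 S3=42 blocked=[1]

Answer: S1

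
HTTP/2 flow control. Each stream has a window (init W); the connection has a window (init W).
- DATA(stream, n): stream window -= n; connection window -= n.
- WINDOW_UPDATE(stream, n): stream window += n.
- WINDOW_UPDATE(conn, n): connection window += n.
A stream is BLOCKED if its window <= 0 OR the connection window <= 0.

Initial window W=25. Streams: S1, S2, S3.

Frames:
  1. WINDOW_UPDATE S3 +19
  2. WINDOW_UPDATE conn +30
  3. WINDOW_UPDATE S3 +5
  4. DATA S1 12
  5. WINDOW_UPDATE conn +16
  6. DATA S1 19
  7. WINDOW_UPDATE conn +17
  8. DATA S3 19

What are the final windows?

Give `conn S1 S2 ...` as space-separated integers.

Op 1: conn=25 S1=25 S2=25 S3=44 blocked=[]
Op 2: conn=55 S1=25 S2=25 S3=44 blocked=[]
Op 3: conn=55 S1=25 S2=25 S3=49 blocked=[]
Op 4: conn=43 S1=13 S2=25 S3=49 blocked=[]
Op 5: conn=59 S1=13 S2=25 S3=49 blocked=[]
Op 6: conn=40 S1=-6 S2=25 S3=49 blocked=[1]
Op 7: conn=57 S1=-6 S2=25 S3=49 blocked=[1]
Op 8: conn=38 S1=-6 S2=25 S3=30 blocked=[1]

Answer: 38 -6 25 30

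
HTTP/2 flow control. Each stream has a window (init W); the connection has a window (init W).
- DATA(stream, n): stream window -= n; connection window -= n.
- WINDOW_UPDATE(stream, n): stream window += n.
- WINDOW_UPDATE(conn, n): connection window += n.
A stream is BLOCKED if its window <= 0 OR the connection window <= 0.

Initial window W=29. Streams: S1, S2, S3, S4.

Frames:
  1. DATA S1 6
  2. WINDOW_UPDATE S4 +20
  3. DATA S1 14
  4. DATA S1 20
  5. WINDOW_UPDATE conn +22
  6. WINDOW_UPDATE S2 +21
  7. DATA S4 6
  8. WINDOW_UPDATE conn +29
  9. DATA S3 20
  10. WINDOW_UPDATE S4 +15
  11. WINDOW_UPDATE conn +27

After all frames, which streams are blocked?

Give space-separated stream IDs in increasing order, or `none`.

Answer: S1

Derivation:
Op 1: conn=23 S1=23 S2=29 S3=29 S4=29 blocked=[]
Op 2: conn=23 S1=23 S2=29 S3=29 S4=49 blocked=[]
Op 3: conn=9 S1=9 S2=29 S3=29 S4=49 blocked=[]
Op 4: conn=-11 S1=-11 S2=29 S3=29 S4=49 blocked=[1, 2, 3, 4]
Op 5: conn=11 S1=-11 S2=29 S3=29 S4=49 blocked=[1]
Op 6: conn=11 S1=-11 S2=50 S3=29 S4=49 blocked=[1]
Op 7: conn=5 S1=-11 S2=50 S3=29 S4=43 blocked=[1]
Op 8: conn=34 S1=-11 S2=50 S3=29 S4=43 blocked=[1]
Op 9: conn=14 S1=-11 S2=50 S3=9 S4=43 blocked=[1]
Op 10: conn=14 S1=-11 S2=50 S3=9 S4=58 blocked=[1]
Op 11: conn=41 S1=-11 S2=50 S3=9 S4=58 blocked=[1]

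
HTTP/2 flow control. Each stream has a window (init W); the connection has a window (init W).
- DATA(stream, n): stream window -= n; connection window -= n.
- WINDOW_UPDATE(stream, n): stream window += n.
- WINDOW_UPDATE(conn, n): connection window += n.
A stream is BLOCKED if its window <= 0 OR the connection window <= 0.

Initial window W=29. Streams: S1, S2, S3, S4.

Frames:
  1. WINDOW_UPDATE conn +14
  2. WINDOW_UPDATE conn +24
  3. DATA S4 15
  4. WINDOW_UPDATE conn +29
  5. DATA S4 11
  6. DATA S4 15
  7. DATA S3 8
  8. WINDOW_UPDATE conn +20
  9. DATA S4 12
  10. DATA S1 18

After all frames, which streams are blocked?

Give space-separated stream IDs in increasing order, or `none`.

Answer: S4

Derivation:
Op 1: conn=43 S1=29 S2=29 S3=29 S4=29 blocked=[]
Op 2: conn=67 S1=29 S2=29 S3=29 S4=29 blocked=[]
Op 3: conn=52 S1=29 S2=29 S3=29 S4=14 blocked=[]
Op 4: conn=81 S1=29 S2=29 S3=29 S4=14 blocked=[]
Op 5: conn=70 S1=29 S2=29 S3=29 S4=3 blocked=[]
Op 6: conn=55 S1=29 S2=29 S3=29 S4=-12 blocked=[4]
Op 7: conn=47 S1=29 S2=29 S3=21 S4=-12 blocked=[4]
Op 8: conn=67 S1=29 S2=29 S3=21 S4=-12 blocked=[4]
Op 9: conn=55 S1=29 S2=29 S3=21 S4=-24 blocked=[4]
Op 10: conn=37 S1=11 S2=29 S3=21 S4=-24 blocked=[4]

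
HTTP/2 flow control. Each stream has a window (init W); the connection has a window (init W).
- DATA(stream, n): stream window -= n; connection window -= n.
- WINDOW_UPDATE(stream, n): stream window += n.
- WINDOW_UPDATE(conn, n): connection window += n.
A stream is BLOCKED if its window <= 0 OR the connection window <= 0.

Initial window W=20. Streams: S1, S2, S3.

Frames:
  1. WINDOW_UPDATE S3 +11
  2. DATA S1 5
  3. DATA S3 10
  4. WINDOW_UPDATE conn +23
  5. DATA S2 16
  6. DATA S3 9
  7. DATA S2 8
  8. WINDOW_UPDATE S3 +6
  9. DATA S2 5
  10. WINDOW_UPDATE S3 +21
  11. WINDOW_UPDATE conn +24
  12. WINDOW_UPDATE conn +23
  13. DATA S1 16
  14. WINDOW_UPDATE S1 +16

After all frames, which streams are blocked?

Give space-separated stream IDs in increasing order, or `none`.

Answer: S2

Derivation:
Op 1: conn=20 S1=20 S2=20 S3=31 blocked=[]
Op 2: conn=15 S1=15 S2=20 S3=31 blocked=[]
Op 3: conn=5 S1=15 S2=20 S3=21 blocked=[]
Op 4: conn=28 S1=15 S2=20 S3=21 blocked=[]
Op 5: conn=12 S1=15 S2=4 S3=21 blocked=[]
Op 6: conn=3 S1=15 S2=4 S3=12 blocked=[]
Op 7: conn=-5 S1=15 S2=-4 S3=12 blocked=[1, 2, 3]
Op 8: conn=-5 S1=15 S2=-4 S3=18 blocked=[1, 2, 3]
Op 9: conn=-10 S1=15 S2=-9 S3=18 blocked=[1, 2, 3]
Op 10: conn=-10 S1=15 S2=-9 S3=39 blocked=[1, 2, 3]
Op 11: conn=14 S1=15 S2=-9 S3=39 blocked=[2]
Op 12: conn=37 S1=15 S2=-9 S3=39 blocked=[2]
Op 13: conn=21 S1=-1 S2=-9 S3=39 blocked=[1, 2]
Op 14: conn=21 S1=15 S2=-9 S3=39 blocked=[2]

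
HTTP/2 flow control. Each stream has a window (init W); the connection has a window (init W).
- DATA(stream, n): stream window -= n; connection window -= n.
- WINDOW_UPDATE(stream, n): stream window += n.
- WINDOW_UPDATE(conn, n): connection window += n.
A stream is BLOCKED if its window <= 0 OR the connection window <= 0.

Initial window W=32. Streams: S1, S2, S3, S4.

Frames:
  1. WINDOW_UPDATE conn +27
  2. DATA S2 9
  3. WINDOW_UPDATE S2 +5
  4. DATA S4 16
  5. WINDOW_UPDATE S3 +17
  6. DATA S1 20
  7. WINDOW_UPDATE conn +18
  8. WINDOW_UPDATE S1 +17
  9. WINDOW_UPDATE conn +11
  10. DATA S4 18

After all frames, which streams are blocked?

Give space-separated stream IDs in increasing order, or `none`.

Answer: S4

Derivation:
Op 1: conn=59 S1=32 S2=32 S3=32 S4=32 blocked=[]
Op 2: conn=50 S1=32 S2=23 S3=32 S4=32 blocked=[]
Op 3: conn=50 S1=32 S2=28 S3=32 S4=32 blocked=[]
Op 4: conn=34 S1=32 S2=28 S3=32 S4=16 blocked=[]
Op 5: conn=34 S1=32 S2=28 S3=49 S4=16 blocked=[]
Op 6: conn=14 S1=12 S2=28 S3=49 S4=16 blocked=[]
Op 7: conn=32 S1=12 S2=28 S3=49 S4=16 blocked=[]
Op 8: conn=32 S1=29 S2=28 S3=49 S4=16 blocked=[]
Op 9: conn=43 S1=29 S2=28 S3=49 S4=16 blocked=[]
Op 10: conn=25 S1=29 S2=28 S3=49 S4=-2 blocked=[4]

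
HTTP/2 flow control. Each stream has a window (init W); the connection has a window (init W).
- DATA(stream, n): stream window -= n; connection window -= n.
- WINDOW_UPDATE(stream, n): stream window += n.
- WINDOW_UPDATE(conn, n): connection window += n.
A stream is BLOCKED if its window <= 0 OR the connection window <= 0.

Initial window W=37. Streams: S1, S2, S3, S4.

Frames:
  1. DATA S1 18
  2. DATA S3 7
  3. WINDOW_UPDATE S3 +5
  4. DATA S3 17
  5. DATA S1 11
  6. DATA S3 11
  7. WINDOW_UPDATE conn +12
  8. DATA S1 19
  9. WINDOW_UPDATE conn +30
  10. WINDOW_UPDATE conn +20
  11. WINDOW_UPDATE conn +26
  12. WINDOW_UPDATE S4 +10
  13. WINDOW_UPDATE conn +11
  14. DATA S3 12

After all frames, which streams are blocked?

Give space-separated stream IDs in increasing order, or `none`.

Op 1: conn=19 S1=19 S2=37 S3=37 S4=37 blocked=[]
Op 2: conn=12 S1=19 S2=37 S3=30 S4=37 blocked=[]
Op 3: conn=12 S1=19 S2=37 S3=35 S4=37 blocked=[]
Op 4: conn=-5 S1=19 S2=37 S3=18 S4=37 blocked=[1, 2, 3, 4]
Op 5: conn=-16 S1=8 S2=37 S3=18 S4=37 blocked=[1, 2, 3, 4]
Op 6: conn=-27 S1=8 S2=37 S3=7 S4=37 blocked=[1, 2, 3, 4]
Op 7: conn=-15 S1=8 S2=37 S3=7 S4=37 blocked=[1, 2, 3, 4]
Op 8: conn=-34 S1=-11 S2=37 S3=7 S4=37 blocked=[1, 2, 3, 4]
Op 9: conn=-4 S1=-11 S2=37 S3=7 S4=37 blocked=[1, 2, 3, 4]
Op 10: conn=16 S1=-11 S2=37 S3=7 S4=37 blocked=[1]
Op 11: conn=42 S1=-11 S2=37 S3=7 S4=37 blocked=[1]
Op 12: conn=42 S1=-11 S2=37 S3=7 S4=47 blocked=[1]
Op 13: conn=53 S1=-11 S2=37 S3=7 S4=47 blocked=[1]
Op 14: conn=41 S1=-11 S2=37 S3=-5 S4=47 blocked=[1, 3]

Answer: S1 S3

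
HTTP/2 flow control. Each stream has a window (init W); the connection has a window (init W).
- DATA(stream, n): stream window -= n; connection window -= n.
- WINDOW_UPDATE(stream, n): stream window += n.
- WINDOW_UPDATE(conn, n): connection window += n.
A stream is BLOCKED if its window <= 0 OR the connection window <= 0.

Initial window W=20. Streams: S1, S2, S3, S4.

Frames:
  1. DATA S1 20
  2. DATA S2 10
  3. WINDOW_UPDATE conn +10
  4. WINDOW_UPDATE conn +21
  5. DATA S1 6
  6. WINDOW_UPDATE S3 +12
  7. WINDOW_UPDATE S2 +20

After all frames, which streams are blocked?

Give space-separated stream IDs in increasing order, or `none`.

Op 1: conn=0 S1=0 S2=20 S3=20 S4=20 blocked=[1, 2, 3, 4]
Op 2: conn=-10 S1=0 S2=10 S3=20 S4=20 blocked=[1, 2, 3, 4]
Op 3: conn=0 S1=0 S2=10 S3=20 S4=20 blocked=[1, 2, 3, 4]
Op 4: conn=21 S1=0 S2=10 S3=20 S4=20 blocked=[1]
Op 5: conn=15 S1=-6 S2=10 S3=20 S4=20 blocked=[1]
Op 6: conn=15 S1=-6 S2=10 S3=32 S4=20 blocked=[1]
Op 7: conn=15 S1=-6 S2=30 S3=32 S4=20 blocked=[1]

Answer: S1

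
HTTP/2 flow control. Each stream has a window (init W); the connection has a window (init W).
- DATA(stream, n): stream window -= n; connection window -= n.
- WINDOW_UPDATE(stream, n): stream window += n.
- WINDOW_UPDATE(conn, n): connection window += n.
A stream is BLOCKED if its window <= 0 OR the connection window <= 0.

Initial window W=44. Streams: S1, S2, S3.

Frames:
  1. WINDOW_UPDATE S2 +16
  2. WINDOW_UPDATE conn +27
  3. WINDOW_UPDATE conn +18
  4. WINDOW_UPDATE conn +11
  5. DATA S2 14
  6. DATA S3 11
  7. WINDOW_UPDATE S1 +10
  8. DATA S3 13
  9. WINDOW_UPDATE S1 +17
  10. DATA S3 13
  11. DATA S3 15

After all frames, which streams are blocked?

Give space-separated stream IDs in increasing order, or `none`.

Answer: S3

Derivation:
Op 1: conn=44 S1=44 S2=60 S3=44 blocked=[]
Op 2: conn=71 S1=44 S2=60 S3=44 blocked=[]
Op 3: conn=89 S1=44 S2=60 S3=44 blocked=[]
Op 4: conn=100 S1=44 S2=60 S3=44 blocked=[]
Op 5: conn=86 S1=44 S2=46 S3=44 blocked=[]
Op 6: conn=75 S1=44 S2=46 S3=33 blocked=[]
Op 7: conn=75 S1=54 S2=46 S3=33 blocked=[]
Op 8: conn=62 S1=54 S2=46 S3=20 blocked=[]
Op 9: conn=62 S1=71 S2=46 S3=20 blocked=[]
Op 10: conn=49 S1=71 S2=46 S3=7 blocked=[]
Op 11: conn=34 S1=71 S2=46 S3=-8 blocked=[3]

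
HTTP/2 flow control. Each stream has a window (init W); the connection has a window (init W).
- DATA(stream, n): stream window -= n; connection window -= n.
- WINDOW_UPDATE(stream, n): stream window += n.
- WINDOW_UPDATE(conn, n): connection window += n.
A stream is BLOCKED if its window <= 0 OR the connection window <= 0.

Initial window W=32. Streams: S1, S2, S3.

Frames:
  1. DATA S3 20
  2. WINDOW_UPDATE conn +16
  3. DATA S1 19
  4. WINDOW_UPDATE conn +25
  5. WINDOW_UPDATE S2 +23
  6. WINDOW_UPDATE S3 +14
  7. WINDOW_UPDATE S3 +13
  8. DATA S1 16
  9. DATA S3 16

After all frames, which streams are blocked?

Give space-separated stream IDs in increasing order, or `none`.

Answer: S1

Derivation:
Op 1: conn=12 S1=32 S2=32 S3=12 blocked=[]
Op 2: conn=28 S1=32 S2=32 S3=12 blocked=[]
Op 3: conn=9 S1=13 S2=32 S3=12 blocked=[]
Op 4: conn=34 S1=13 S2=32 S3=12 blocked=[]
Op 5: conn=34 S1=13 S2=55 S3=12 blocked=[]
Op 6: conn=34 S1=13 S2=55 S3=26 blocked=[]
Op 7: conn=34 S1=13 S2=55 S3=39 blocked=[]
Op 8: conn=18 S1=-3 S2=55 S3=39 blocked=[1]
Op 9: conn=2 S1=-3 S2=55 S3=23 blocked=[1]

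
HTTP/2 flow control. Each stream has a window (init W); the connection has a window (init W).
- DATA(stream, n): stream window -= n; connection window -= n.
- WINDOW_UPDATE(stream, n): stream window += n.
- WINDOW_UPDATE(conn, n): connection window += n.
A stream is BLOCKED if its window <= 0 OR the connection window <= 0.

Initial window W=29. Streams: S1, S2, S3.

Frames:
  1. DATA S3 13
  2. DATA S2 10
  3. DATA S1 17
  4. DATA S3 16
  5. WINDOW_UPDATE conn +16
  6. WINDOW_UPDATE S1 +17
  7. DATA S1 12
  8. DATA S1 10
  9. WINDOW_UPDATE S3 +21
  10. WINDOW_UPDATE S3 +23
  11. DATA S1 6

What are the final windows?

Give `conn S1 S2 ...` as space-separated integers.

Answer: -39 1 19 44

Derivation:
Op 1: conn=16 S1=29 S2=29 S3=16 blocked=[]
Op 2: conn=6 S1=29 S2=19 S3=16 blocked=[]
Op 3: conn=-11 S1=12 S2=19 S3=16 blocked=[1, 2, 3]
Op 4: conn=-27 S1=12 S2=19 S3=0 blocked=[1, 2, 3]
Op 5: conn=-11 S1=12 S2=19 S3=0 blocked=[1, 2, 3]
Op 6: conn=-11 S1=29 S2=19 S3=0 blocked=[1, 2, 3]
Op 7: conn=-23 S1=17 S2=19 S3=0 blocked=[1, 2, 3]
Op 8: conn=-33 S1=7 S2=19 S3=0 blocked=[1, 2, 3]
Op 9: conn=-33 S1=7 S2=19 S3=21 blocked=[1, 2, 3]
Op 10: conn=-33 S1=7 S2=19 S3=44 blocked=[1, 2, 3]
Op 11: conn=-39 S1=1 S2=19 S3=44 blocked=[1, 2, 3]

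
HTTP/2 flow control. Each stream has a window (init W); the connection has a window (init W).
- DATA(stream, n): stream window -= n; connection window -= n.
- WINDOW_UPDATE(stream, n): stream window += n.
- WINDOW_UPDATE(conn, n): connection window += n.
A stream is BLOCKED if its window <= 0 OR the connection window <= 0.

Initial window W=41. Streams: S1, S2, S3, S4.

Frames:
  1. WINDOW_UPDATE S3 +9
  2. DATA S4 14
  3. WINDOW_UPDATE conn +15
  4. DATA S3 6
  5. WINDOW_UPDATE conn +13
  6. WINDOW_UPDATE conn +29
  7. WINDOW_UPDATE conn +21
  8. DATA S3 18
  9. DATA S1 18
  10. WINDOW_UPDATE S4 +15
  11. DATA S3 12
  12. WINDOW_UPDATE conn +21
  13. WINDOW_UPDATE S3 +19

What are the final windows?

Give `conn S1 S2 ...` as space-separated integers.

Op 1: conn=41 S1=41 S2=41 S3=50 S4=41 blocked=[]
Op 2: conn=27 S1=41 S2=41 S3=50 S4=27 blocked=[]
Op 3: conn=42 S1=41 S2=41 S3=50 S4=27 blocked=[]
Op 4: conn=36 S1=41 S2=41 S3=44 S4=27 blocked=[]
Op 5: conn=49 S1=41 S2=41 S3=44 S4=27 blocked=[]
Op 6: conn=78 S1=41 S2=41 S3=44 S4=27 blocked=[]
Op 7: conn=99 S1=41 S2=41 S3=44 S4=27 blocked=[]
Op 8: conn=81 S1=41 S2=41 S3=26 S4=27 blocked=[]
Op 9: conn=63 S1=23 S2=41 S3=26 S4=27 blocked=[]
Op 10: conn=63 S1=23 S2=41 S3=26 S4=42 blocked=[]
Op 11: conn=51 S1=23 S2=41 S3=14 S4=42 blocked=[]
Op 12: conn=72 S1=23 S2=41 S3=14 S4=42 blocked=[]
Op 13: conn=72 S1=23 S2=41 S3=33 S4=42 blocked=[]

Answer: 72 23 41 33 42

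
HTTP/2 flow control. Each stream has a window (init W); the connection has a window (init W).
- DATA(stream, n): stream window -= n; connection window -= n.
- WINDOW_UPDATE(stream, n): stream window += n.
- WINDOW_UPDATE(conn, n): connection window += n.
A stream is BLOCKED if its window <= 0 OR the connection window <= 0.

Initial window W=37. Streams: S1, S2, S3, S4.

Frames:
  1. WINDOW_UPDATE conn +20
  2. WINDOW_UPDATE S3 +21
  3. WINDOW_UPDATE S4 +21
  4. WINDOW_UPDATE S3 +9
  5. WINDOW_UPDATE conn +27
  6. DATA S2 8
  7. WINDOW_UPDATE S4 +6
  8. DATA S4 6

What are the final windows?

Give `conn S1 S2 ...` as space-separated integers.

Answer: 70 37 29 67 58

Derivation:
Op 1: conn=57 S1=37 S2=37 S3=37 S4=37 blocked=[]
Op 2: conn=57 S1=37 S2=37 S3=58 S4=37 blocked=[]
Op 3: conn=57 S1=37 S2=37 S3=58 S4=58 blocked=[]
Op 4: conn=57 S1=37 S2=37 S3=67 S4=58 blocked=[]
Op 5: conn=84 S1=37 S2=37 S3=67 S4=58 blocked=[]
Op 6: conn=76 S1=37 S2=29 S3=67 S4=58 blocked=[]
Op 7: conn=76 S1=37 S2=29 S3=67 S4=64 blocked=[]
Op 8: conn=70 S1=37 S2=29 S3=67 S4=58 blocked=[]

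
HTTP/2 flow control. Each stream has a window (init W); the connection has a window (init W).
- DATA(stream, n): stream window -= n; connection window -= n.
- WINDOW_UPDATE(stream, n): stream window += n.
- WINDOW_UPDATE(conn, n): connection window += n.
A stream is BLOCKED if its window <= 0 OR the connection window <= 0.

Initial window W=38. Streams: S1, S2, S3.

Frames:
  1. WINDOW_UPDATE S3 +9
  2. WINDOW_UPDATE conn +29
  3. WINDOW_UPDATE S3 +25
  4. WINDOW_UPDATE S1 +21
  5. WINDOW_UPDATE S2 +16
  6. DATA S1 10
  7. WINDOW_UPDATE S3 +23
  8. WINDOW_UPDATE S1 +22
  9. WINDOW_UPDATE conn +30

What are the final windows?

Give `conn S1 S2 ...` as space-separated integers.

Answer: 87 71 54 95

Derivation:
Op 1: conn=38 S1=38 S2=38 S3=47 blocked=[]
Op 2: conn=67 S1=38 S2=38 S3=47 blocked=[]
Op 3: conn=67 S1=38 S2=38 S3=72 blocked=[]
Op 4: conn=67 S1=59 S2=38 S3=72 blocked=[]
Op 5: conn=67 S1=59 S2=54 S3=72 blocked=[]
Op 6: conn=57 S1=49 S2=54 S3=72 blocked=[]
Op 7: conn=57 S1=49 S2=54 S3=95 blocked=[]
Op 8: conn=57 S1=71 S2=54 S3=95 blocked=[]
Op 9: conn=87 S1=71 S2=54 S3=95 blocked=[]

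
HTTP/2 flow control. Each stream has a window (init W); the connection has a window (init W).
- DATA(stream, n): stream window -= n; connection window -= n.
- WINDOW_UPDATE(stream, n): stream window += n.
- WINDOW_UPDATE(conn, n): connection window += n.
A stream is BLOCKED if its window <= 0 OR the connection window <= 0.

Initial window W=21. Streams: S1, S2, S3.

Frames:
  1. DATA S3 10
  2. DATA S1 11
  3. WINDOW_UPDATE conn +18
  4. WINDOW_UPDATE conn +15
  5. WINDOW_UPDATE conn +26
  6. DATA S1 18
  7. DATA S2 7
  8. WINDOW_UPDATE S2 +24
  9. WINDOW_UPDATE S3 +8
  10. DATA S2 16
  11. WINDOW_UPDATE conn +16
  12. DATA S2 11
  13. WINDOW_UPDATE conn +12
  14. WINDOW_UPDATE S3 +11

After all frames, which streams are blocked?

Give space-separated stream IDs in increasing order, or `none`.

Op 1: conn=11 S1=21 S2=21 S3=11 blocked=[]
Op 2: conn=0 S1=10 S2=21 S3=11 blocked=[1, 2, 3]
Op 3: conn=18 S1=10 S2=21 S3=11 blocked=[]
Op 4: conn=33 S1=10 S2=21 S3=11 blocked=[]
Op 5: conn=59 S1=10 S2=21 S3=11 blocked=[]
Op 6: conn=41 S1=-8 S2=21 S3=11 blocked=[1]
Op 7: conn=34 S1=-8 S2=14 S3=11 blocked=[1]
Op 8: conn=34 S1=-8 S2=38 S3=11 blocked=[1]
Op 9: conn=34 S1=-8 S2=38 S3=19 blocked=[1]
Op 10: conn=18 S1=-8 S2=22 S3=19 blocked=[1]
Op 11: conn=34 S1=-8 S2=22 S3=19 blocked=[1]
Op 12: conn=23 S1=-8 S2=11 S3=19 blocked=[1]
Op 13: conn=35 S1=-8 S2=11 S3=19 blocked=[1]
Op 14: conn=35 S1=-8 S2=11 S3=30 blocked=[1]

Answer: S1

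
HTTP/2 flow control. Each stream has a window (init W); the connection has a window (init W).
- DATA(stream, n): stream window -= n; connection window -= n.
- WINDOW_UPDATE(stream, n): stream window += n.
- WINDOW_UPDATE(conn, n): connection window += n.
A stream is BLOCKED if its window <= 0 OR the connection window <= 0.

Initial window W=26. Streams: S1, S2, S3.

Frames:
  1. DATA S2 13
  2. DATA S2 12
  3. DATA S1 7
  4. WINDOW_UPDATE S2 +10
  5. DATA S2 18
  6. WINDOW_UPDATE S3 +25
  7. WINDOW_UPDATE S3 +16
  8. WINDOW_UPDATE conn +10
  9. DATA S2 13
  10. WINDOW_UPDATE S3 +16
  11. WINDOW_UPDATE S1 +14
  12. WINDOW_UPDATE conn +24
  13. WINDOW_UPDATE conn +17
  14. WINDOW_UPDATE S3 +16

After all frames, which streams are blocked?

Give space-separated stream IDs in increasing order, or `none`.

Op 1: conn=13 S1=26 S2=13 S3=26 blocked=[]
Op 2: conn=1 S1=26 S2=1 S3=26 blocked=[]
Op 3: conn=-6 S1=19 S2=1 S3=26 blocked=[1, 2, 3]
Op 4: conn=-6 S1=19 S2=11 S3=26 blocked=[1, 2, 3]
Op 5: conn=-24 S1=19 S2=-7 S3=26 blocked=[1, 2, 3]
Op 6: conn=-24 S1=19 S2=-7 S3=51 blocked=[1, 2, 3]
Op 7: conn=-24 S1=19 S2=-7 S3=67 blocked=[1, 2, 3]
Op 8: conn=-14 S1=19 S2=-7 S3=67 blocked=[1, 2, 3]
Op 9: conn=-27 S1=19 S2=-20 S3=67 blocked=[1, 2, 3]
Op 10: conn=-27 S1=19 S2=-20 S3=83 blocked=[1, 2, 3]
Op 11: conn=-27 S1=33 S2=-20 S3=83 blocked=[1, 2, 3]
Op 12: conn=-3 S1=33 S2=-20 S3=83 blocked=[1, 2, 3]
Op 13: conn=14 S1=33 S2=-20 S3=83 blocked=[2]
Op 14: conn=14 S1=33 S2=-20 S3=99 blocked=[2]

Answer: S2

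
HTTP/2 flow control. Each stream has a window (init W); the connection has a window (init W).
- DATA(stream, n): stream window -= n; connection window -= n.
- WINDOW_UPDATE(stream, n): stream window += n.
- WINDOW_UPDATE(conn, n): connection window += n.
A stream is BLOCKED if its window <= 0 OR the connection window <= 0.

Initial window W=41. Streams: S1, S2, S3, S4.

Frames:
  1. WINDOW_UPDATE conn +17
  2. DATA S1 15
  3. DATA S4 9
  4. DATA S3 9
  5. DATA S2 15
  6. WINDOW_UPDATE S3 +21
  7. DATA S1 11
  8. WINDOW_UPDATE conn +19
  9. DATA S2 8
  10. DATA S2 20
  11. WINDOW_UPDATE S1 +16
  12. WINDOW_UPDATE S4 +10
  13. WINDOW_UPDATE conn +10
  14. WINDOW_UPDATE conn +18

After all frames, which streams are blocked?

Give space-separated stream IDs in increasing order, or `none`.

Answer: S2

Derivation:
Op 1: conn=58 S1=41 S2=41 S3=41 S4=41 blocked=[]
Op 2: conn=43 S1=26 S2=41 S3=41 S4=41 blocked=[]
Op 3: conn=34 S1=26 S2=41 S3=41 S4=32 blocked=[]
Op 4: conn=25 S1=26 S2=41 S3=32 S4=32 blocked=[]
Op 5: conn=10 S1=26 S2=26 S3=32 S4=32 blocked=[]
Op 6: conn=10 S1=26 S2=26 S3=53 S4=32 blocked=[]
Op 7: conn=-1 S1=15 S2=26 S3=53 S4=32 blocked=[1, 2, 3, 4]
Op 8: conn=18 S1=15 S2=26 S3=53 S4=32 blocked=[]
Op 9: conn=10 S1=15 S2=18 S3=53 S4=32 blocked=[]
Op 10: conn=-10 S1=15 S2=-2 S3=53 S4=32 blocked=[1, 2, 3, 4]
Op 11: conn=-10 S1=31 S2=-2 S3=53 S4=32 blocked=[1, 2, 3, 4]
Op 12: conn=-10 S1=31 S2=-2 S3=53 S4=42 blocked=[1, 2, 3, 4]
Op 13: conn=0 S1=31 S2=-2 S3=53 S4=42 blocked=[1, 2, 3, 4]
Op 14: conn=18 S1=31 S2=-2 S3=53 S4=42 blocked=[2]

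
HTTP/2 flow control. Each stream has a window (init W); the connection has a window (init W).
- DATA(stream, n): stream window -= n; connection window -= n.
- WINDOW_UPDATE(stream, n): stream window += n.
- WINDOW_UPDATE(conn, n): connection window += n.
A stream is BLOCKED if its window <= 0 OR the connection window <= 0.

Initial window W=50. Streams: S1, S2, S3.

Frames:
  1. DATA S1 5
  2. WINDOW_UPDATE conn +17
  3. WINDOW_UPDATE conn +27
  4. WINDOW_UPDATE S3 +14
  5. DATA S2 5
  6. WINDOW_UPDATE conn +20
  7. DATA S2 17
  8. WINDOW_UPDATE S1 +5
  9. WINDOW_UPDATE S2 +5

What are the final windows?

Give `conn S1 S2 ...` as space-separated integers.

Op 1: conn=45 S1=45 S2=50 S3=50 blocked=[]
Op 2: conn=62 S1=45 S2=50 S3=50 blocked=[]
Op 3: conn=89 S1=45 S2=50 S3=50 blocked=[]
Op 4: conn=89 S1=45 S2=50 S3=64 blocked=[]
Op 5: conn=84 S1=45 S2=45 S3=64 blocked=[]
Op 6: conn=104 S1=45 S2=45 S3=64 blocked=[]
Op 7: conn=87 S1=45 S2=28 S3=64 blocked=[]
Op 8: conn=87 S1=50 S2=28 S3=64 blocked=[]
Op 9: conn=87 S1=50 S2=33 S3=64 blocked=[]

Answer: 87 50 33 64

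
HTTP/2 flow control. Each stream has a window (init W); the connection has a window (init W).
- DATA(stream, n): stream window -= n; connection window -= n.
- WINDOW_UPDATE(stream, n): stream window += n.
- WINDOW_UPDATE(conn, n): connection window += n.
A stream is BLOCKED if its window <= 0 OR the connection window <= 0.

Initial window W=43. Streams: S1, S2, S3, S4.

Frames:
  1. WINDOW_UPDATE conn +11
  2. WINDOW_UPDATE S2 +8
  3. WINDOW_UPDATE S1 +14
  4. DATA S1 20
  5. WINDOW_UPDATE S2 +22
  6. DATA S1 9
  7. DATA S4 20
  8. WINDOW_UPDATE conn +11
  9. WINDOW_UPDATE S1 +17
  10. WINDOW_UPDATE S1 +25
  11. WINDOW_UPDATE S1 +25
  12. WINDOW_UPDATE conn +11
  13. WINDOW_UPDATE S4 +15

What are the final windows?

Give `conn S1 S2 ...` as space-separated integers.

Op 1: conn=54 S1=43 S2=43 S3=43 S4=43 blocked=[]
Op 2: conn=54 S1=43 S2=51 S3=43 S4=43 blocked=[]
Op 3: conn=54 S1=57 S2=51 S3=43 S4=43 blocked=[]
Op 4: conn=34 S1=37 S2=51 S3=43 S4=43 blocked=[]
Op 5: conn=34 S1=37 S2=73 S3=43 S4=43 blocked=[]
Op 6: conn=25 S1=28 S2=73 S3=43 S4=43 blocked=[]
Op 7: conn=5 S1=28 S2=73 S3=43 S4=23 blocked=[]
Op 8: conn=16 S1=28 S2=73 S3=43 S4=23 blocked=[]
Op 9: conn=16 S1=45 S2=73 S3=43 S4=23 blocked=[]
Op 10: conn=16 S1=70 S2=73 S3=43 S4=23 blocked=[]
Op 11: conn=16 S1=95 S2=73 S3=43 S4=23 blocked=[]
Op 12: conn=27 S1=95 S2=73 S3=43 S4=23 blocked=[]
Op 13: conn=27 S1=95 S2=73 S3=43 S4=38 blocked=[]

Answer: 27 95 73 43 38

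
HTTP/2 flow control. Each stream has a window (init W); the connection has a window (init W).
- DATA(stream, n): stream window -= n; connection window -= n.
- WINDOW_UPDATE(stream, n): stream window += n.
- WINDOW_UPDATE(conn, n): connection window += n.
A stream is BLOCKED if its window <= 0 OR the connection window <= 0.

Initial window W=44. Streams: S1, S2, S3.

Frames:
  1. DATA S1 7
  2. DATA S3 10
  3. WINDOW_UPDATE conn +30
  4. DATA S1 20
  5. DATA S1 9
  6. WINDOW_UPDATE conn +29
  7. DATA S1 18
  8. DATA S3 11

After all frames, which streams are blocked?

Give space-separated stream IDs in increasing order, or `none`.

Op 1: conn=37 S1=37 S2=44 S3=44 blocked=[]
Op 2: conn=27 S1=37 S2=44 S3=34 blocked=[]
Op 3: conn=57 S1=37 S2=44 S3=34 blocked=[]
Op 4: conn=37 S1=17 S2=44 S3=34 blocked=[]
Op 5: conn=28 S1=8 S2=44 S3=34 blocked=[]
Op 6: conn=57 S1=8 S2=44 S3=34 blocked=[]
Op 7: conn=39 S1=-10 S2=44 S3=34 blocked=[1]
Op 8: conn=28 S1=-10 S2=44 S3=23 blocked=[1]

Answer: S1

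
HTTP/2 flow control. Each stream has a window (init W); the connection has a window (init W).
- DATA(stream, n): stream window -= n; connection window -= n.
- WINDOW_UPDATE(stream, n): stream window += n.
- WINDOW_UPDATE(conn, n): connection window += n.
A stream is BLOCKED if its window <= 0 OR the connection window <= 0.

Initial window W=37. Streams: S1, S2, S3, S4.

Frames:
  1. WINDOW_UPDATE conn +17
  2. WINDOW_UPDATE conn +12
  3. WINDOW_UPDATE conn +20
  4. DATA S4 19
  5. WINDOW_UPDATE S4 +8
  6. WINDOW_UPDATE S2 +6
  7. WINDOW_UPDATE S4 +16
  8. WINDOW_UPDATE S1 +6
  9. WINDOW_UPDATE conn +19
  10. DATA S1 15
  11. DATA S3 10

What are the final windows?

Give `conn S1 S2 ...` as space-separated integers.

Answer: 61 28 43 27 42

Derivation:
Op 1: conn=54 S1=37 S2=37 S3=37 S4=37 blocked=[]
Op 2: conn=66 S1=37 S2=37 S3=37 S4=37 blocked=[]
Op 3: conn=86 S1=37 S2=37 S3=37 S4=37 blocked=[]
Op 4: conn=67 S1=37 S2=37 S3=37 S4=18 blocked=[]
Op 5: conn=67 S1=37 S2=37 S3=37 S4=26 blocked=[]
Op 6: conn=67 S1=37 S2=43 S3=37 S4=26 blocked=[]
Op 7: conn=67 S1=37 S2=43 S3=37 S4=42 blocked=[]
Op 8: conn=67 S1=43 S2=43 S3=37 S4=42 blocked=[]
Op 9: conn=86 S1=43 S2=43 S3=37 S4=42 blocked=[]
Op 10: conn=71 S1=28 S2=43 S3=37 S4=42 blocked=[]
Op 11: conn=61 S1=28 S2=43 S3=27 S4=42 blocked=[]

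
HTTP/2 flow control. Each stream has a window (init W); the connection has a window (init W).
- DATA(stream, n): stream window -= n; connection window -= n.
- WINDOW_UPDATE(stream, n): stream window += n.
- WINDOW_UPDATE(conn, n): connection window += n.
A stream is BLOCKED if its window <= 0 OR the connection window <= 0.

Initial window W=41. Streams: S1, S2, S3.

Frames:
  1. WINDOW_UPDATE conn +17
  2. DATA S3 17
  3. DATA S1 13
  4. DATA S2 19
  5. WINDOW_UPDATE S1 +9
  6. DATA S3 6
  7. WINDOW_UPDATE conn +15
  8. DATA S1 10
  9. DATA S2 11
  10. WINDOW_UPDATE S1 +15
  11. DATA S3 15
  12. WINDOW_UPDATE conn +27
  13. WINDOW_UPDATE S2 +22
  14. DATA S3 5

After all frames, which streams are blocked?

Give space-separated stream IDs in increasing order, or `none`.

Answer: S3

Derivation:
Op 1: conn=58 S1=41 S2=41 S3=41 blocked=[]
Op 2: conn=41 S1=41 S2=41 S3=24 blocked=[]
Op 3: conn=28 S1=28 S2=41 S3=24 blocked=[]
Op 4: conn=9 S1=28 S2=22 S3=24 blocked=[]
Op 5: conn=9 S1=37 S2=22 S3=24 blocked=[]
Op 6: conn=3 S1=37 S2=22 S3=18 blocked=[]
Op 7: conn=18 S1=37 S2=22 S3=18 blocked=[]
Op 8: conn=8 S1=27 S2=22 S3=18 blocked=[]
Op 9: conn=-3 S1=27 S2=11 S3=18 blocked=[1, 2, 3]
Op 10: conn=-3 S1=42 S2=11 S3=18 blocked=[1, 2, 3]
Op 11: conn=-18 S1=42 S2=11 S3=3 blocked=[1, 2, 3]
Op 12: conn=9 S1=42 S2=11 S3=3 blocked=[]
Op 13: conn=9 S1=42 S2=33 S3=3 blocked=[]
Op 14: conn=4 S1=42 S2=33 S3=-2 blocked=[3]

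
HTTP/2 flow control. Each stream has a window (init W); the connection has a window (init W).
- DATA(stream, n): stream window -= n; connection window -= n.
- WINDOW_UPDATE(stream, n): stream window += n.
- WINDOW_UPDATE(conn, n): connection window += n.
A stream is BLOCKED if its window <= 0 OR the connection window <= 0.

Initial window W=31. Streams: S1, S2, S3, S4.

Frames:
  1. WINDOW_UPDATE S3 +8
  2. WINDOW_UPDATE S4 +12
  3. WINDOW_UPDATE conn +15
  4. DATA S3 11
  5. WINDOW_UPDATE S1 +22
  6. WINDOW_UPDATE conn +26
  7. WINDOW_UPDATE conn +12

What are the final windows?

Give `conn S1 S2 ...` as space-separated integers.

Op 1: conn=31 S1=31 S2=31 S3=39 S4=31 blocked=[]
Op 2: conn=31 S1=31 S2=31 S3=39 S4=43 blocked=[]
Op 3: conn=46 S1=31 S2=31 S3=39 S4=43 blocked=[]
Op 4: conn=35 S1=31 S2=31 S3=28 S4=43 blocked=[]
Op 5: conn=35 S1=53 S2=31 S3=28 S4=43 blocked=[]
Op 6: conn=61 S1=53 S2=31 S3=28 S4=43 blocked=[]
Op 7: conn=73 S1=53 S2=31 S3=28 S4=43 blocked=[]

Answer: 73 53 31 28 43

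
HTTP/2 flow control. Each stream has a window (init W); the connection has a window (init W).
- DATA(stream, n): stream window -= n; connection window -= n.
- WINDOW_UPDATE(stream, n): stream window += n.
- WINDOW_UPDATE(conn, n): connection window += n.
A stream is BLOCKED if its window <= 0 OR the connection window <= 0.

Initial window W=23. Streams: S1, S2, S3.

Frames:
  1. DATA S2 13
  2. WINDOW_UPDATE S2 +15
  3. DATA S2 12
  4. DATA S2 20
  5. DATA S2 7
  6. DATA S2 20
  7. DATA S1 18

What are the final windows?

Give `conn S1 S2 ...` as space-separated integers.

Op 1: conn=10 S1=23 S2=10 S3=23 blocked=[]
Op 2: conn=10 S1=23 S2=25 S3=23 blocked=[]
Op 3: conn=-2 S1=23 S2=13 S3=23 blocked=[1, 2, 3]
Op 4: conn=-22 S1=23 S2=-7 S3=23 blocked=[1, 2, 3]
Op 5: conn=-29 S1=23 S2=-14 S3=23 blocked=[1, 2, 3]
Op 6: conn=-49 S1=23 S2=-34 S3=23 blocked=[1, 2, 3]
Op 7: conn=-67 S1=5 S2=-34 S3=23 blocked=[1, 2, 3]

Answer: -67 5 -34 23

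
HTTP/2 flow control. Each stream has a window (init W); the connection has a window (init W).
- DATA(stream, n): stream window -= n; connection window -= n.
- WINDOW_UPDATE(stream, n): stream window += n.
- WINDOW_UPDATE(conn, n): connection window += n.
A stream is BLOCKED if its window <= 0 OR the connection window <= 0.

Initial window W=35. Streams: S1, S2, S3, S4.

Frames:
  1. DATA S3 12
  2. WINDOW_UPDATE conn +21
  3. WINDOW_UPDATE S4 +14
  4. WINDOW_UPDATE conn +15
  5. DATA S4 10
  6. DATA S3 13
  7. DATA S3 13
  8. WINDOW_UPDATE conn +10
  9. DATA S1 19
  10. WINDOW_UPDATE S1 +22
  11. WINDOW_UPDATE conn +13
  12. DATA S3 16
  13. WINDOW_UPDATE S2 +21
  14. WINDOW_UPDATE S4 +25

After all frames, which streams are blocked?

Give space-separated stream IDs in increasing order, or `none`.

Answer: S3

Derivation:
Op 1: conn=23 S1=35 S2=35 S3=23 S4=35 blocked=[]
Op 2: conn=44 S1=35 S2=35 S3=23 S4=35 blocked=[]
Op 3: conn=44 S1=35 S2=35 S3=23 S4=49 blocked=[]
Op 4: conn=59 S1=35 S2=35 S3=23 S4=49 blocked=[]
Op 5: conn=49 S1=35 S2=35 S3=23 S4=39 blocked=[]
Op 6: conn=36 S1=35 S2=35 S3=10 S4=39 blocked=[]
Op 7: conn=23 S1=35 S2=35 S3=-3 S4=39 blocked=[3]
Op 8: conn=33 S1=35 S2=35 S3=-3 S4=39 blocked=[3]
Op 9: conn=14 S1=16 S2=35 S3=-3 S4=39 blocked=[3]
Op 10: conn=14 S1=38 S2=35 S3=-3 S4=39 blocked=[3]
Op 11: conn=27 S1=38 S2=35 S3=-3 S4=39 blocked=[3]
Op 12: conn=11 S1=38 S2=35 S3=-19 S4=39 blocked=[3]
Op 13: conn=11 S1=38 S2=56 S3=-19 S4=39 blocked=[3]
Op 14: conn=11 S1=38 S2=56 S3=-19 S4=64 blocked=[3]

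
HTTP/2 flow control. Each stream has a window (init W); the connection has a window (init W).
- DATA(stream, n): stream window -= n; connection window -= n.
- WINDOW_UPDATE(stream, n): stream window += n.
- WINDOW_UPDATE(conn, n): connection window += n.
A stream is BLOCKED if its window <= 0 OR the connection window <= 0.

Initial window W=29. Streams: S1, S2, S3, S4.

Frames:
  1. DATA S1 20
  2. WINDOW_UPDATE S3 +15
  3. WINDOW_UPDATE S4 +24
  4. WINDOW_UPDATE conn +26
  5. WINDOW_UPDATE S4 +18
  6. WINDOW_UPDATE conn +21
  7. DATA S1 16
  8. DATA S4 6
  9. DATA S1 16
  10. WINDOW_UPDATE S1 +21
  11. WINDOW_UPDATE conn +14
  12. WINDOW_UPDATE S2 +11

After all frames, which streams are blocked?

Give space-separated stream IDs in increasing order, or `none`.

Op 1: conn=9 S1=9 S2=29 S3=29 S4=29 blocked=[]
Op 2: conn=9 S1=9 S2=29 S3=44 S4=29 blocked=[]
Op 3: conn=9 S1=9 S2=29 S3=44 S4=53 blocked=[]
Op 4: conn=35 S1=9 S2=29 S3=44 S4=53 blocked=[]
Op 5: conn=35 S1=9 S2=29 S3=44 S4=71 blocked=[]
Op 6: conn=56 S1=9 S2=29 S3=44 S4=71 blocked=[]
Op 7: conn=40 S1=-7 S2=29 S3=44 S4=71 blocked=[1]
Op 8: conn=34 S1=-7 S2=29 S3=44 S4=65 blocked=[1]
Op 9: conn=18 S1=-23 S2=29 S3=44 S4=65 blocked=[1]
Op 10: conn=18 S1=-2 S2=29 S3=44 S4=65 blocked=[1]
Op 11: conn=32 S1=-2 S2=29 S3=44 S4=65 blocked=[1]
Op 12: conn=32 S1=-2 S2=40 S3=44 S4=65 blocked=[1]

Answer: S1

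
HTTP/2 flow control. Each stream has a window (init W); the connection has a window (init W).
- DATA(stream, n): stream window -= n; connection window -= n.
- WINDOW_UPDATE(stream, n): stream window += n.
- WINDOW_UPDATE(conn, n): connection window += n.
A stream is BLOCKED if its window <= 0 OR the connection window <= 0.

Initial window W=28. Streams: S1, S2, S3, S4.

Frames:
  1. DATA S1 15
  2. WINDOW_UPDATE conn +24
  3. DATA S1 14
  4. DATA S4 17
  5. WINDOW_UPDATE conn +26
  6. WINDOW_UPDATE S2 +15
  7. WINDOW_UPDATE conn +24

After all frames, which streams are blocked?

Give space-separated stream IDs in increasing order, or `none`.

Answer: S1

Derivation:
Op 1: conn=13 S1=13 S2=28 S3=28 S4=28 blocked=[]
Op 2: conn=37 S1=13 S2=28 S3=28 S4=28 blocked=[]
Op 3: conn=23 S1=-1 S2=28 S3=28 S4=28 blocked=[1]
Op 4: conn=6 S1=-1 S2=28 S3=28 S4=11 blocked=[1]
Op 5: conn=32 S1=-1 S2=28 S3=28 S4=11 blocked=[1]
Op 6: conn=32 S1=-1 S2=43 S3=28 S4=11 blocked=[1]
Op 7: conn=56 S1=-1 S2=43 S3=28 S4=11 blocked=[1]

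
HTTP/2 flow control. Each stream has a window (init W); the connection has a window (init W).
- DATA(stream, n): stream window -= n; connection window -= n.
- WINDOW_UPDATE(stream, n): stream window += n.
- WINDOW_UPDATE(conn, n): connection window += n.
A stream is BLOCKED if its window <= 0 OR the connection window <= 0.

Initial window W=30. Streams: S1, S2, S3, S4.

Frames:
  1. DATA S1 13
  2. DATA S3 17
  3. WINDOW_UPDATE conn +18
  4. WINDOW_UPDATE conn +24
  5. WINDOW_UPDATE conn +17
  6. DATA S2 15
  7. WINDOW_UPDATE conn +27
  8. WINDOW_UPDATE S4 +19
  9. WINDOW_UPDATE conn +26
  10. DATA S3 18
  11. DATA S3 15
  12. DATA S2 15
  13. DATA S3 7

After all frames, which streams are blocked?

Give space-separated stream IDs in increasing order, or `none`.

Answer: S2 S3

Derivation:
Op 1: conn=17 S1=17 S2=30 S3=30 S4=30 blocked=[]
Op 2: conn=0 S1=17 S2=30 S3=13 S4=30 blocked=[1, 2, 3, 4]
Op 3: conn=18 S1=17 S2=30 S3=13 S4=30 blocked=[]
Op 4: conn=42 S1=17 S2=30 S3=13 S4=30 blocked=[]
Op 5: conn=59 S1=17 S2=30 S3=13 S4=30 blocked=[]
Op 6: conn=44 S1=17 S2=15 S3=13 S4=30 blocked=[]
Op 7: conn=71 S1=17 S2=15 S3=13 S4=30 blocked=[]
Op 8: conn=71 S1=17 S2=15 S3=13 S4=49 blocked=[]
Op 9: conn=97 S1=17 S2=15 S3=13 S4=49 blocked=[]
Op 10: conn=79 S1=17 S2=15 S3=-5 S4=49 blocked=[3]
Op 11: conn=64 S1=17 S2=15 S3=-20 S4=49 blocked=[3]
Op 12: conn=49 S1=17 S2=0 S3=-20 S4=49 blocked=[2, 3]
Op 13: conn=42 S1=17 S2=0 S3=-27 S4=49 blocked=[2, 3]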